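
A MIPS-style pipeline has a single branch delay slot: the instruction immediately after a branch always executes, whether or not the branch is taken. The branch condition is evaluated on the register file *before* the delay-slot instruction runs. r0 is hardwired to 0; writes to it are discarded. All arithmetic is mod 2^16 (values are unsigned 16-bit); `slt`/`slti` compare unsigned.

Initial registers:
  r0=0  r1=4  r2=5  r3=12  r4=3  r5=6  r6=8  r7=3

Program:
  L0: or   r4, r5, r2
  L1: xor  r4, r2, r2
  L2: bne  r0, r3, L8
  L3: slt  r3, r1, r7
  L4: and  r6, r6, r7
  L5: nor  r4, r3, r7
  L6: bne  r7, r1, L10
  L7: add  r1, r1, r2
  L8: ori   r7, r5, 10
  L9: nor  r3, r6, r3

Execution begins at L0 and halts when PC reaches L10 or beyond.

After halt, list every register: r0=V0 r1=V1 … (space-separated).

[0] or   r4, r5, r2  →  {r0:0, r1:4, r2:5, r3:12, r4:7, r5:6, r6:8, r7:3}
[1] xor  r4, r2, r2  →  {r0:0, r1:4, r2:5, r3:12, r4:0, r5:6, r6:8, r7:3}
[2] bne  r0, r3, L8  →  {r0:0, r1:4, r2:5, r3:12, r4:0, r5:6, r6:8, r7:3}  ⟨branch taken⟩
[3] slt  r3, r1, r7  →  {r0:0, r1:4, r2:5, r3:0, r4:0, r5:6, r6:8, r7:3}
[8] ori   r7, r5, 10  →  {r0:0, r1:4, r2:5, r3:0, r4:0, r5:6, r6:8, r7:14}
[9] nor  r3, r6, r3  →  {r0:0, r1:4, r2:5, r3:65527, r4:0, r5:6, r6:8, r7:14}

r0=0 r1=4 r2=5 r3=65527 r4=0 r5=6 r6=8 r7=14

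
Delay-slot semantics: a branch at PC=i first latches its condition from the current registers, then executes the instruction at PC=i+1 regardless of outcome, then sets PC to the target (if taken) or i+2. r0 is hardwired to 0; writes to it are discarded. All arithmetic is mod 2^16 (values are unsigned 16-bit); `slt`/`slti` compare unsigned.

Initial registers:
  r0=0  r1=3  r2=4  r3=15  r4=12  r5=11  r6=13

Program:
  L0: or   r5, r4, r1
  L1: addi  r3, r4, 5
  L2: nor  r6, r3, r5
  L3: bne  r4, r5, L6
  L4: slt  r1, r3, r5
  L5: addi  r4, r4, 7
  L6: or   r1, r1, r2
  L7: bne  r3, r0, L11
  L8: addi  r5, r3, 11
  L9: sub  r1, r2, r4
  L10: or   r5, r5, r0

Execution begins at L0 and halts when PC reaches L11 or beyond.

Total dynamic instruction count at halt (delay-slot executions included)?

#0 or   r5, r4, r1 ; 0/3/4/15/12/15/13
#1 addi  r3, r4, 5 ; 0/3/4/17/12/15/13
#2 nor  r6, r3, r5 ; 0/3/4/17/12/15/65504
#3 bne  r4, r5, L6 ; 0/3/4/17/12/15/65504 ; →target
#4 slt  r1, r3, r5 ; 0/0/4/17/12/15/65504
#6 or   r1, r1, r2 ; 0/4/4/17/12/15/65504
#7 bne  r3, r0, L11 ; 0/4/4/17/12/15/65504 ; →target
#8 addi  r5, r3, 11 ; 0/4/4/17/12/28/65504

8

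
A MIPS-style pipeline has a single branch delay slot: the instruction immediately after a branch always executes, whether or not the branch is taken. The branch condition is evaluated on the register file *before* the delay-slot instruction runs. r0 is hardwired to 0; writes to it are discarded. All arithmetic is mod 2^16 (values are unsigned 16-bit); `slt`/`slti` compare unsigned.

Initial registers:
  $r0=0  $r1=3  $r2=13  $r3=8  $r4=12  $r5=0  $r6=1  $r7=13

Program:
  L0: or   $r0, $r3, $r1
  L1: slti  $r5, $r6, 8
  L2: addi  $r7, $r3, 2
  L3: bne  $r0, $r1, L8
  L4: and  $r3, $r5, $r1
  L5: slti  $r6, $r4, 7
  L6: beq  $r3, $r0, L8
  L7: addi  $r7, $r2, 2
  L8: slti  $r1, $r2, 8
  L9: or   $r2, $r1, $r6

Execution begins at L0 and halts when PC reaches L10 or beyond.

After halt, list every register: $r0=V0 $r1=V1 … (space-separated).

[0] or   $r0, $r3, $r1  →  {$r0:0, $r1:3, $r2:13, $r3:8, $r4:12, $r5:0, $r6:1, $r7:13}
[1] slti  $r5, $r6, 8  →  {$r0:0, $r1:3, $r2:13, $r3:8, $r4:12, $r5:1, $r6:1, $r7:13}
[2] addi  $r7, $r3, 2  →  {$r0:0, $r1:3, $r2:13, $r3:8, $r4:12, $r5:1, $r6:1, $r7:10}
[3] bne  $r0, $r1, L8  →  {$r0:0, $r1:3, $r2:13, $r3:8, $r4:12, $r5:1, $r6:1, $r7:10}  ⟨branch taken⟩
[4] and  $r3, $r5, $r1  →  {$r0:0, $r1:3, $r2:13, $r3:1, $r4:12, $r5:1, $r6:1, $r7:10}
[8] slti  $r1, $r2, 8  →  {$r0:0, $r1:0, $r2:13, $r3:1, $r4:12, $r5:1, $r6:1, $r7:10}
[9] or   $r2, $r1, $r6  →  {$r0:0, $r1:0, $r2:1, $r3:1, $r4:12, $r5:1, $r6:1, $r7:10}

$r0=0 $r1=0 $r2=1 $r3=1 $r4=12 $r5=1 $r6=1 $r7=10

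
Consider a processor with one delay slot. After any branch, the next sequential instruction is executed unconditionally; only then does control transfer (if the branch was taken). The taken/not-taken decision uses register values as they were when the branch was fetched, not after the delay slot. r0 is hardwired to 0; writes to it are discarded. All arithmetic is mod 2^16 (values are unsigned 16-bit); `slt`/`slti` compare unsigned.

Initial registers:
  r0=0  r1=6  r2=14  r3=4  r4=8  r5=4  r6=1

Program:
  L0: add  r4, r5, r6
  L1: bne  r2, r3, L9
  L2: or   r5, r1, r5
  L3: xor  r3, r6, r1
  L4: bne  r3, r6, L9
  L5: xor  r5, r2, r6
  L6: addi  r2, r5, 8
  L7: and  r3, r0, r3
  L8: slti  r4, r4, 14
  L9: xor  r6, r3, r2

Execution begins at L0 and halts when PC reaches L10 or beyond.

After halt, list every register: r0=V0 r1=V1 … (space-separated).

r0=0 r1=6 r2=14 r3=4 r4=5 r5=6 r6=10

[0] add  r4, r5, r6  →  {r0:0, r1:6, r2:14, r3:4, r4:5, r5:4, r6:1}
[1] bne  r2, r3, L9  →  {r0:0, r1:6, r2:14, r3:4, r4:5, r5:4, r6:1}  ⟨branch taken⟩
[2] or   r5, r1, r5  →  {r0:0, r1:6, r2:14, r3:4, r4:5, r5:6, r6:1}
[9] xor  r6, r3, r2  →  {r0:0, r1:6, r2:14, r3:4, r4:5, r5:6, r6:10}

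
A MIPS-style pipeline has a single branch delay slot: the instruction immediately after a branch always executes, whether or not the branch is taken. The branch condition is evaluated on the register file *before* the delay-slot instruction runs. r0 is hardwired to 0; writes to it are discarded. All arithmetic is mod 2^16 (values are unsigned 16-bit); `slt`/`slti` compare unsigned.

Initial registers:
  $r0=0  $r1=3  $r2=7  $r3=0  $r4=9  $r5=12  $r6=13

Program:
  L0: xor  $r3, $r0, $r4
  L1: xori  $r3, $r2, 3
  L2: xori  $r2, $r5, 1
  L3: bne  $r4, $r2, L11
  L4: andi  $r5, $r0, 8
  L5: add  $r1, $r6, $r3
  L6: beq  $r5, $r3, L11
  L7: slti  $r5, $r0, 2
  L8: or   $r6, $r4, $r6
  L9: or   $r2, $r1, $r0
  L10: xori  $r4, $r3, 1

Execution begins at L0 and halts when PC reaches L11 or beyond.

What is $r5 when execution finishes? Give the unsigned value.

PC=0  xor  $r3, $r0, $r4     | $r0=0 $r1=3 $r2=7 $r3=9 $r4=9 $r5=12 $r6=13
PC=1  xori  $r3, $r2, 3      | $r0=0 $r1=3 $r2=7 $r3=4 $r4=9 $r5=12 $r6=13
PC=2  xori  $r2, $r5, 1      | $r0=0 $r1=3 $r2=13 $r3=4 $r4=9 $r5=12 $r6=13
PC=3  bne  $r4, $r2, L11     | $r0=0 $r1=3 $r2=13 $r3=4 $r4=9 $r5=12 $r6=13  [TAKEN]
PC=4  andi  $r5, $r0, 8      | $r0=0 $r1=3 $r2=13 $r3=4 $r4=9 $r5=0 $r6=13

0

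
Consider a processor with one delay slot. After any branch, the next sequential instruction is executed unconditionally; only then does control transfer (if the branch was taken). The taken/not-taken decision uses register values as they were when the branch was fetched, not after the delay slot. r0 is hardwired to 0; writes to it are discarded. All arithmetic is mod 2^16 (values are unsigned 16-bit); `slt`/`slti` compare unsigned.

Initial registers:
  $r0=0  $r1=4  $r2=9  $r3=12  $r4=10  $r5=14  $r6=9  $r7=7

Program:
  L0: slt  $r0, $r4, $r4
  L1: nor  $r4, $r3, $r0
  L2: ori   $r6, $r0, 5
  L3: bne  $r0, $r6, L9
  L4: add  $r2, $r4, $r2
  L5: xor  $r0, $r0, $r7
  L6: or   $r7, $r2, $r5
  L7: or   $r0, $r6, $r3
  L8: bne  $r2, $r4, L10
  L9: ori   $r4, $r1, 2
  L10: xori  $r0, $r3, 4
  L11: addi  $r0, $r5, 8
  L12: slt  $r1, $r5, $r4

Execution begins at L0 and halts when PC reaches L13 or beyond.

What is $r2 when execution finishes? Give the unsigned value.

65532

PC=0  slt  $r0, $r4, $r4     | $r0=0 $r1=4 $r2=9 $r3=12 $r4=10 $r5=14 $r6=9 $r7=7
PC=1  nor  $r4, $r3, $r0     | $r0=0 $r1=4 $r2=9 $r3=12 $r4=65523 $r5=14 $r6=9 $r7=7
PC=2  ori   $r6, $r0, 5      | $r0=0 $r1=4 $r2=9 $r3=12 $r4=65523 $r5=14 $r6=5 $r7=7
PC=3  bne  $r0, $r6, L9      | $r0=0 $r1=4 $r2=9 $r3=12 $r4=65523 $r5=14 $r6=5 $r7=7  [TAKEN]
PC=4  add  $r2, $r4, $r2     | $r0=0 $r1=4 $r2=65532 $r3=12 $r4=65523 $r5=14 $r6=5 $r7=7
PC=9  ori   $r4, $r1, 2      | $r0=0 $r1=4 $r2=65532 $r3=12 $r4=6 $r5=14 $r6=5 $r7=7
PC=10 xori  $r0, $r3, 4      | $r0=0 $r1=4 $r2=65532 $r3=12 $r4=6 $r5=14 $r6=5 $r7=7
PC=11 addi  $r0, $r5, 8      | $r0=0 $r1=4 $r2=65532 $r3=12 $r4=6 $r5=14 $r6=5 $r7=7
PC=12 slt  $r1, $r5, $r4     | $r0=0 $r1=0 $r2=65532 $r3=12 $r4=6 $r5=14 $r6=5 $r7=7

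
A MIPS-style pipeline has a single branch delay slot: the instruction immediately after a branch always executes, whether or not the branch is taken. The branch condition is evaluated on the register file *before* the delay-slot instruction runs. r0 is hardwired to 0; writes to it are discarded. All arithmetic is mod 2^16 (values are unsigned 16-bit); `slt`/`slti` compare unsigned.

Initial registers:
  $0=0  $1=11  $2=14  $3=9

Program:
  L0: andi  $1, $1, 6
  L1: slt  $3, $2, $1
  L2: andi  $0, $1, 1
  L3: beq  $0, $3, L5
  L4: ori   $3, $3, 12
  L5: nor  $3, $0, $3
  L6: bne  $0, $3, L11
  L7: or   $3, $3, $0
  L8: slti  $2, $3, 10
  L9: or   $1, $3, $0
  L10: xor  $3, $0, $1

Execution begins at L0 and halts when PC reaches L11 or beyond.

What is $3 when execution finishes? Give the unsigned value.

#0 andi  $1, $1, 6 ; 0/2/14/9
#1 slt  $3, $2, $1 ; 0/2/14/0
#2 andi  $0, $1, 1 ; 0/2/14/0
#3 beq  $0, $3, L5 ; 0/2/14/0 ; →target
#4 ori   $3, $3, 12 ; 0/2/14/12
#5 nor  $3, $0, $3 ; 0/2/14/65523
#6 bne  $0, $3, L11 ; 0/2/14/65523 ; →target
#7 or   $3, $3, $0 ; 0/2/14/65523

65523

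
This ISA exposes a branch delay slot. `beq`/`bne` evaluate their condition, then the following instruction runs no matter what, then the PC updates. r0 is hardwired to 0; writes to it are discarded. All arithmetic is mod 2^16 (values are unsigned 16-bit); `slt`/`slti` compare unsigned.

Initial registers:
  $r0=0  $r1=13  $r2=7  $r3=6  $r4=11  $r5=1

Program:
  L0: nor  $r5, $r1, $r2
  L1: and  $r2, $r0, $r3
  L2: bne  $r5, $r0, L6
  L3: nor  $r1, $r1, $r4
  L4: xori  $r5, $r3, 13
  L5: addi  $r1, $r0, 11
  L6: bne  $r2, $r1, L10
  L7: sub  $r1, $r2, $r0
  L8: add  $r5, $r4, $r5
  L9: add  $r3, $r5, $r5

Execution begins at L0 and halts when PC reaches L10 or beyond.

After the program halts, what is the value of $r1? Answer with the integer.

0

PC=0  nor  $r5, $r1, $r2     | $r0=0 $r1=13 $r2=7 $r3=6 $r4=11 $r5=65520
PC=1  and  $r2, $r0, $r3     | $r0=0 $r1=13 $r2=0 $r3=6 $r4=11 $r5=65520
PC=2  bne  $r5, $r0, L6      | $r0=0 $r1=13 $r2=0 $r3=6 $r4=11 $r5=65520  [TAKEN]
PC=3  nor  $r1, $r1, $r4     | $r0=0 $r1=65520 $r2=0 $r3=6 $r4=11 $r5=65520
PC=6  bne  $r2, $r1, L10     | $r0=0 $r1=65520 $r2=0 $r3=6 $r4=11 $r5=65520  [TAKEN]
PC=7  sub  $r1, $r2, $r0     | $r0=0 $r1=0 $r2=0 $r3=6 $r4=11 $r5=65520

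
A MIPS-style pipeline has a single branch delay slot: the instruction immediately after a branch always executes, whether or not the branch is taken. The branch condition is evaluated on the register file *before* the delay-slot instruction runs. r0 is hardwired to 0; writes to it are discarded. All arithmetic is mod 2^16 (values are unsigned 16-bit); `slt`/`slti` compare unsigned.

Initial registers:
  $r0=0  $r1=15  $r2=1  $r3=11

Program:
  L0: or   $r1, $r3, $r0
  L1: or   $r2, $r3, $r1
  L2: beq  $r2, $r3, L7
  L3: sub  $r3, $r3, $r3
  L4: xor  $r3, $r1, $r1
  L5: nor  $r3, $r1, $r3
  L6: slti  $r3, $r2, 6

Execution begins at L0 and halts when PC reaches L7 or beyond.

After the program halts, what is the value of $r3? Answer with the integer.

0

  step pc=0: or   $r1, $r3, $r0  regs=(0,11,1,11)
  step pc=1: or   $r2, $r3, $r1  regs=(0,11,11,11)
  step pc=2: beq  $r2, $r3, L7  cond=T  regs=(0,11,11,11)
  step pc=3: sub  $r3, $r3, $r3  regs=(0,11,11,0)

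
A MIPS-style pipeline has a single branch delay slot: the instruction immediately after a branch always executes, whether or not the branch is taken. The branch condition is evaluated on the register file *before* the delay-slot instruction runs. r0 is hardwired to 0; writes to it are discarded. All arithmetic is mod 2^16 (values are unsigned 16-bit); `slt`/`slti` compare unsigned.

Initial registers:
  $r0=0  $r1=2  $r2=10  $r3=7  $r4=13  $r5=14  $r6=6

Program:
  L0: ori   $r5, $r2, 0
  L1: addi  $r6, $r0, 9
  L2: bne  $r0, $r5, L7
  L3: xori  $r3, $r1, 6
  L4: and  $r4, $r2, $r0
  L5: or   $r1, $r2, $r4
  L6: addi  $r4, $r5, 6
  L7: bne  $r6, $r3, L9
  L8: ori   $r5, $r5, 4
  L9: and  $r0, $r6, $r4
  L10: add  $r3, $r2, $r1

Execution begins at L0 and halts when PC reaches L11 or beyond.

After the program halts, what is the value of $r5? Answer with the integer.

#0 ori   $r5, $r2, 0 ; 0/2/10/7/13/10/6
#1 addi  $r6, $r0, 9 ; 0/2/10/7/13/10/9
#2 bne  $r0, $r5, L7 ; 0/2/10/7/13/10/9 ; →target
#3 xori  $r3, $r1, 6 ; 0/2/10/4/13/10/9
#7 bne  $r6, $r3, L9 ; 0/2/10/4/13/10/9 ; →target
#8 ori   $r5, $r5, 4 ; 0/2/10/4/13/14/9
#9 and  $r0, $r6, $r4 ; 0/2/10/4/13/14/9
#10 add  $r3, $r2, $r1 ; 0/2/10/12/13/14/9

14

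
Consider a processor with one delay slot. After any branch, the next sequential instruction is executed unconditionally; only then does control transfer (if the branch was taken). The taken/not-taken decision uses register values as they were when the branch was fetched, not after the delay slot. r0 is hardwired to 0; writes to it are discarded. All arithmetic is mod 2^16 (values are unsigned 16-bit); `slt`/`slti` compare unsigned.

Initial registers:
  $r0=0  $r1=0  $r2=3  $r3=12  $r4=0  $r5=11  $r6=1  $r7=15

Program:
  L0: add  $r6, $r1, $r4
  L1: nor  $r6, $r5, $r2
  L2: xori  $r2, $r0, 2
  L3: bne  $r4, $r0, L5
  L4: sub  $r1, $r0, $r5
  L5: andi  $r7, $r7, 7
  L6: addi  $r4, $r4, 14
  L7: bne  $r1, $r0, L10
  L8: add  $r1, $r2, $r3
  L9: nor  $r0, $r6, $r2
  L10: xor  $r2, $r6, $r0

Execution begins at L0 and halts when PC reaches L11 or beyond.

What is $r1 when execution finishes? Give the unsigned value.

PC=0  add  $r6, $r1, $r4     | $r0=0 $r1=0 $r2=3 $r3=12 $r4=0 $r5=11 $r6=0 $r7=15
PC=1  nor  $r6, $r5, $r2     | $r0=0 $r1=0 $r2=3 $r3=12 $r4=0 $r5=11 $r6=65524 $r7=15
PC=2  xori  $r2, $r0, 2      | $r0=0 $r1=0 $r2=2 $r3=12 $r4=0 $r5=11 $r6=65524 $r7=15
PC=3  bne  $r4, $r0, L5      | $r0=0 $r1=0 $r2=2 $r3=12 $r4=0 $r5=11 $r6=65524 $r7=15  [not taken]
PC=4  sub  $r1, $r0, $r5     | $r0=0 $r1=65525 $r2=2 $r3=12 $r4=0 $r5=11 $r6=65524 $r7=15
PC=5  andi  $r7, $r7, 7      | $r0=0 $r1=65525 $r2=2 $r3=12 $r4=0 $r5=11 $r6=65524 $r7=7
PC=6  addi  $r4, $r4, 14     | $r0=0 $r1=65525 $r2=2 $r3=12 $r4=14 $r5=11 $r6=65524 $r7=7
PC=7  bne  $r1, $r0, L10     | $r0=0 $r1=65525 $r2=2 $r3=12 $r4=14 $r5=11 $r6=65524 $r7=7  [TAKEN]
PC=8  add  $r1, $r2, $r3     | $r0=0 $r1=14 $r2=2 $r3=12 $r4=14 $r5=11 $r6=65524 $r7=7
PC=10 xor  $r2, $r6, $r0     | $r0=0 $r1=14 $r2=65524 $r3=12 $r4=14 $r5=11 $r6=65524 $r7=7

14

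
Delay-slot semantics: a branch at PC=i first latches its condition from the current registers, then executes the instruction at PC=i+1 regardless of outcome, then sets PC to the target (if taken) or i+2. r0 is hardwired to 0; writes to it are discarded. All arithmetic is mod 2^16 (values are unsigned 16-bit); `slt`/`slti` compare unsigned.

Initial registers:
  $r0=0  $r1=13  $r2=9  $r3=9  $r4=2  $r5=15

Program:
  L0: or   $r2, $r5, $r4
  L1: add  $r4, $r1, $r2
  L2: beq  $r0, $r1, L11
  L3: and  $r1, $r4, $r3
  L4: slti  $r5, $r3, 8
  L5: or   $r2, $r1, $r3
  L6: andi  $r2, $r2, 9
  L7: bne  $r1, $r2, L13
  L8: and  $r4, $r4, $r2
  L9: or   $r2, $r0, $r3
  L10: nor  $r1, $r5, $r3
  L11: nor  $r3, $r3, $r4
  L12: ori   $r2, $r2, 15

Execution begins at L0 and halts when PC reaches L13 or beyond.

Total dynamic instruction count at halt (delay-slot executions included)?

9

PC=0  or   $r2, $r5, $r4     | $r0=0 $r1=13 $r2=15 $r3=9 $r4=2 $r5=15
PC=1  add  $r4, $r1, $r2     | $r0=0 $r1=13 $r2=15 $r3=9 $r4=28 $r5=15
PC=2  beq  $r0, $r1, L11     | $r0=0 $r1=13 $r2=15 $r3=9 $r4=28 $r5=15  [not taken]
PC=3  and  $r1, $r4, $r3     | $r0=0 $r1=8 $r2=15 $r3=9 $r4=28 $r5=15
PC=4  slti  $r5, $r3, 8      | $r0=0 $r1=8 $r2=15 $r3=9 $r4=28 $r5=0
PC=5  or   $r2, $r1, $r3     | $r0=0 $r1=8 $r2=9 $r3=9 $r4=28 $r5=0
PC=6  andi  $r2, $r2, 9      | $r0=0 $r1=8 $r2=9 $r3=9 $r4=28 $r5=0
PC=7  bne  $r1, $r2, L13     | $r0=0 $r1=8 $r2=9 $r3=9 $r4=28 $r5=0  [TAKEN]
PC=8  and  $r4, $r4, $r2     | $r0=0 $r1=8 $r2=9 $r3=9 $r4=8 $r5=0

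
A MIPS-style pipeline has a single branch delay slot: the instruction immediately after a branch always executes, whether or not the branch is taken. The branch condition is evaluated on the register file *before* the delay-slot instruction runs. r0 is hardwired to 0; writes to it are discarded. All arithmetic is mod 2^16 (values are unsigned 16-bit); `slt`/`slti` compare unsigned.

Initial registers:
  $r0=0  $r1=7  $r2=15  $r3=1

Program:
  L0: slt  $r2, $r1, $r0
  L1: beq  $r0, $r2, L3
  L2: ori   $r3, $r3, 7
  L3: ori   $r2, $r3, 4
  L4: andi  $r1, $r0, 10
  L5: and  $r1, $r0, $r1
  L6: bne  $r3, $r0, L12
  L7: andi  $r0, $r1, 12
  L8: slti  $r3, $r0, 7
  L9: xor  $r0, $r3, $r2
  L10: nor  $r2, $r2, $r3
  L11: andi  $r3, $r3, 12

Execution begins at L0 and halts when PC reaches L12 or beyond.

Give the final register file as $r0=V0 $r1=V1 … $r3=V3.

PC=0  slt  $r2, $r1, $r0     | $r0=0 $r1=7 $r2=0 $r3=1
PC=1  beq  $r0, $r2, L3      | $r0=0 $r1=7 $r2=0 $r3=1  [TAKEN]
PC=2  ori   $r3, $r3, 7      | $r0=0 $r1=7 $r2=0 $r3=7
PC=3  ori   $r2, $r3, 4      | $r0=0 $r1=7 $r2=7 $r3=7
PC=4  andi  $r1, $r0, 10     | $r0=0 $r1=0 $r2=7 $r3=7
PC=5  and  $r1, $r0, $r1     | $r0=0 $r1=0 $r2=7 $r3=7
PC=6  bne  $r3, $r0, L12     | $r0=0 $r1=0 $r2=7 $r3=7  [TAKEN]
PC=7  andi  $r0, $r1, 12     | $r0=0 $r1=0 $r2=7 $r3=7

$r0=0 $r1=0 $r2=7 $r3=7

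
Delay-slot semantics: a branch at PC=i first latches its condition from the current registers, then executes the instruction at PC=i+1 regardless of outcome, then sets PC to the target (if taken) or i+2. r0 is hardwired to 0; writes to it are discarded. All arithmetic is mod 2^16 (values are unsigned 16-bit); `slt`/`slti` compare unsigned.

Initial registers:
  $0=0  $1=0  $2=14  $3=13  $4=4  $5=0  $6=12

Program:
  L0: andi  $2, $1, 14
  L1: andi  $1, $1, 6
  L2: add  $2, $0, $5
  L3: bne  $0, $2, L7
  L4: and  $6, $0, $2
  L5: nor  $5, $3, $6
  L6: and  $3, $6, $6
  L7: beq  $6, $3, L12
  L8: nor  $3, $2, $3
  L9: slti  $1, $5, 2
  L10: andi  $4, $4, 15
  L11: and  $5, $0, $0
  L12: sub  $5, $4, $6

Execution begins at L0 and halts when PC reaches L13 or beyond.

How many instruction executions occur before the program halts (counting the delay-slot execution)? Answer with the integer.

10

  step pc=0: andi  $2, $1, 14  regs=(0,0,0,13,4,0,12)
  step pc=1: andi  $1, $1, 6  regs=(0,0,0,13,4,0,12)
  step pc=2: add  $2, $0, $5  regs=(0,0,0,13,4,0,12)
  step pc=3: bne  $0, $2, L7  cond=F  regs=(0,0,0,13,4,0,12)
  step pc=4: and  $6, $0, $2  regs=(0,0,0,13,4,0,0)
  step pc=5: nor  $5, $3, $6  regs=(0,0,0,13,4,65522,0)
  step pc=6: and  $3, $6, $6  regs=(0,0,0,0,4,65522,0)
  step pc=7: beq  $6, $3, L12  cond=T  regs=(0,0,0,0,4,65522,0)
  step pc=8: nor  $3, $2, $3  regs=(0,0,0,65535,4,65522,0)
  step pc=12: sub  $5, $4, $6  regs=(0,0,0,65535,4,4,0)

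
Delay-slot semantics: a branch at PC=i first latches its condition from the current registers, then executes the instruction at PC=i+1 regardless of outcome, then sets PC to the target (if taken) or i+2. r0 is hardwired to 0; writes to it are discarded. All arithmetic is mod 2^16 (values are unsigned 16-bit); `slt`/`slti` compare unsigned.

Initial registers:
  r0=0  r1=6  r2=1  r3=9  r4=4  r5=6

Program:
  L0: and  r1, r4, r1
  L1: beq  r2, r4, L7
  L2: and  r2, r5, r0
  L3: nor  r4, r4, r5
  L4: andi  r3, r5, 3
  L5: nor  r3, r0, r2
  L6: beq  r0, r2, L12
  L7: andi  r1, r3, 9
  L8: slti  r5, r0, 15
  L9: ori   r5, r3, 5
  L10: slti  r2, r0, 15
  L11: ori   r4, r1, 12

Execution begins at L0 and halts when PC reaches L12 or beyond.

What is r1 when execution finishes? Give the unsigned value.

#0 and  r1, r4, r1 ; 0/4/1/9/4/6
#1 beq  r2, r4, L7 ; 0/4/1/9/4/6 ; →fallthru
#2 and  r2, r5, r0 ; 0/4/0/9/4/6
#3 nor  r4, r4, r5 ; 0/4/0/9/65529/6
#4 andi  r3, r5, 3 ; 0/4/0/2/65529/6
#5 nor  r3, r0, r2 ; 0/4/0/65535/65529/6
#6 beq  r0, r2, L12 ; 0/4/0/65535/65529/6 ; →target
#7 andi  r1, r3, 9 ; 0/9/0/65535/65529/6

9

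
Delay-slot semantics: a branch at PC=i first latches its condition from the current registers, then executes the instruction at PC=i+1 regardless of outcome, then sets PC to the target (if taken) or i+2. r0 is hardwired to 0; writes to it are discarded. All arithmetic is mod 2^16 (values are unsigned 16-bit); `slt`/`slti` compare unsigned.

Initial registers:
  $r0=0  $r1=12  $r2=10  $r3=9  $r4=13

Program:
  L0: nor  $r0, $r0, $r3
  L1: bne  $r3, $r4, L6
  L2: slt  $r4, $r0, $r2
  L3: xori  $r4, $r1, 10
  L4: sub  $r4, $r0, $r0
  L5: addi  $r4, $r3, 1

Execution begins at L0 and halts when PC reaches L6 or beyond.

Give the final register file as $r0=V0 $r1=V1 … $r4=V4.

$r0=0 $r1=12 $r2=10 $r3=9 $r4=1

[0] nor  $r0, $r0, $r3  →  {$r0:0, $r1:12, $r2:10, $r3:9, $r4:13}
[1] bne  $r3, $r4, L6  →  {$r0:0, $r1:12, $r2:10, $r3:9, $r4:13}  ⟨branch taken⟩
[2] slt  $r4, $r0, $r2  →  {$r0:0, $r1:12, $r2:10, $r3:9, $r4:1}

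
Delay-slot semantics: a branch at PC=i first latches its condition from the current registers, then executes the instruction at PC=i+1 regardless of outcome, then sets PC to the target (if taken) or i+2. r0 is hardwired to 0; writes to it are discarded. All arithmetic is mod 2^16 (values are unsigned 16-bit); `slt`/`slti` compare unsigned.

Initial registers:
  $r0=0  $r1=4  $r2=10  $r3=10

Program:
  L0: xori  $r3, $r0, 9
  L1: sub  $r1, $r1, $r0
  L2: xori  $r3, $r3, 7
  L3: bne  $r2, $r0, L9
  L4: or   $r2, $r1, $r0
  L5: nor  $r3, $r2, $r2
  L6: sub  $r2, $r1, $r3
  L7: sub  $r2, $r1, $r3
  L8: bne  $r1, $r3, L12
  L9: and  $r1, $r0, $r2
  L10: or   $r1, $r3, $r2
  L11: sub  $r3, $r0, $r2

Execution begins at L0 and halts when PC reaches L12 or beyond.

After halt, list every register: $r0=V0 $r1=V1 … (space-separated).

$r0=0 $r1=14 $r2=4 $r3=65532

#0 xori  $r3, $r0, 9 ; 0/4/10/9
#1 sub  $r1, $r1, $r0 ; 0/4/10/9
#2 xori  $r3, $r3, 7 ; 0/4/10/14
#3 bne  $r2, $r0, L9 ; 0/4/10/14 ; →target
#4 or   $r2, $r1, $r0 ; 0/4/4/14
#9 and  $r1, $r0, $r2 ; 0/0/4/14
#10 or   $r1, $r3, $r2 ; 0/14/4/14
#11 sub  $r3, $r0, $r2 ; 0/14/4/65532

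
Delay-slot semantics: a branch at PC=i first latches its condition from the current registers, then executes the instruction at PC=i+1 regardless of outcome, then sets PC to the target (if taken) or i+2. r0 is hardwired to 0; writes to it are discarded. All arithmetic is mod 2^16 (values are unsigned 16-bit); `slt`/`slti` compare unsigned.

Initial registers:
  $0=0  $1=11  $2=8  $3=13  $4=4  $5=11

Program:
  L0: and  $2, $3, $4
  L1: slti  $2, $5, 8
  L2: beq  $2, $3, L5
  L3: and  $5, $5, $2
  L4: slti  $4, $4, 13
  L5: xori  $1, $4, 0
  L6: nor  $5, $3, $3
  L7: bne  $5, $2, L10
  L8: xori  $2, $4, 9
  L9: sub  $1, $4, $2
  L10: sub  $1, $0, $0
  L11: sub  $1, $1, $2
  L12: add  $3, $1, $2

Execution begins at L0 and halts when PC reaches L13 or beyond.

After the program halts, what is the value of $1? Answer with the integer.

65528

  step pc=0: and  $2, $3, $4  regs=(0,11,4,13,4,11)
  step pc=1: slti  $2, $5, 8  regs=(0,11,0,13,4,11)
  step pc=2: beq  $2, $3, L5  cond=F  regs=(0,11,0,13,4,11)
  step pc=3: and  $5, $5, $2  regs=(0,11,0,13,4,0)
  step pc=4: slti  $4, $4, 13  regs=(0,11,0,13,1,0)
  step pc=5: xori  $1, $4, 0  regs=(0,1,0,13,1,0)
  step pc=6: nor  $5, $3, $3  regs=(0,1,0,13,1,65522)
  step pc=7: bne  $5, $2, L10  cond=T  regs=(0,1,0,13,1,65522)
  step pc=8: xori  $2, $4, 9  regs=(0,1,8,13,1,65522)
  step pc=10: sub  $1, $0, $0  regs=(0,0,8,13,1,65522)
  step pc=11: sub  $1, $1, $2  regs=(0,65528,8,13,1,65522)
  step pc=12: add  $3, $1, $2  regs=(0,65528,8,0,1,65522)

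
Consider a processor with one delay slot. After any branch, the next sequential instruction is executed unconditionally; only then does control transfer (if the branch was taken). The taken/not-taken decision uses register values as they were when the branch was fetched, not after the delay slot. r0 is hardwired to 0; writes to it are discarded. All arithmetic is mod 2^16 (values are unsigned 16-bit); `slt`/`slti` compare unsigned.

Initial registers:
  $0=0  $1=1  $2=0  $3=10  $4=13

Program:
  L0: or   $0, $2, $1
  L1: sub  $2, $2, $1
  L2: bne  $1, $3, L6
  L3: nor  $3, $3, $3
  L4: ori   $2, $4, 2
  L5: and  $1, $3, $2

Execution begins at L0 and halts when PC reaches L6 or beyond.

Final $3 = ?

  step pc=0: or   $0, $2, $1  regs=(0,1,0,10,13)
  step pc=1: sub  $2, $2, $1  regs=(0,1,65535,10,13)
  step pc=2: bne  $1, $3, L6  cond=T  regs=(0,1,65535,10,13)
  step pc=3: nor  $3, $3, $3  regs=(0,1,65535,65525,13)

65525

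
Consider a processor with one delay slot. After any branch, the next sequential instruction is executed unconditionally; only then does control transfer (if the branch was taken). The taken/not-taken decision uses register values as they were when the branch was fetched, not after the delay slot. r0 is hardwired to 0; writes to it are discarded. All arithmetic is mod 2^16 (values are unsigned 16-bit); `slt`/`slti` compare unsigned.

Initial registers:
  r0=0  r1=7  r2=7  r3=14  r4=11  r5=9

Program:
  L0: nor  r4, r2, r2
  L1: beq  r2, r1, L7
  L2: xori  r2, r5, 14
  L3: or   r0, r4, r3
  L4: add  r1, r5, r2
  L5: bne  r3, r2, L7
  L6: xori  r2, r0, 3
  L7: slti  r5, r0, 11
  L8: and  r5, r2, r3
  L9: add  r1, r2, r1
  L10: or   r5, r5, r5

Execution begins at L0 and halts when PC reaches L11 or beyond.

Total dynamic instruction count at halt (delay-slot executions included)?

7

  step pc=0: nor  r4, r2, r2  regs=(0,7,7,14,65528,9)
  step pc=1: beq  r2, r1, L7  cond=T  regs=(0,7,7,14,65528,9)
  step pc=2: xori  r2, r5, 14  regs=(0,7,7,14,65528,9)
  step pc=7: slti  r5, r0, 11  regs=(0,7,7,14,65528,1)
  step pc=8: and  r5, r2, r3  regs=(0,7,7,14,65528,6)
  step pc=9: add  r1, r2, r1  regs=(0,14,7,14,65528,6)
  step pc=10: or   r5, r5, r5  regs=(0,14,7,14,65528,6)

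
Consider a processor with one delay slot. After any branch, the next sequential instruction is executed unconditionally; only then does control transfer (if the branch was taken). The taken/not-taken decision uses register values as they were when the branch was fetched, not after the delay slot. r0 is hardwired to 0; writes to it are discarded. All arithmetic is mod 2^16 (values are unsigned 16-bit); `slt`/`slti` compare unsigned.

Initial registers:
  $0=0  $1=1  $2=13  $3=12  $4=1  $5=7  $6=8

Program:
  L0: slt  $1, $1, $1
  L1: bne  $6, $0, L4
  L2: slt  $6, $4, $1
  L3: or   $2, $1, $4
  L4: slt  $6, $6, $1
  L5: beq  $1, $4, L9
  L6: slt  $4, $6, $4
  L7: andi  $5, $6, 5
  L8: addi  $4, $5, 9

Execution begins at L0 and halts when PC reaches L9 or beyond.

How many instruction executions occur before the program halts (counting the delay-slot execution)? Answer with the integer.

8

#0 slt  $1, $1, $1 ; 0/0/13/12/1/7/8
#1 bne  $6, $0, L4 ; 0/0/13/12/1/7/8 ; →target
#2 slt  $6, $4, $1 ; 0/0/13/12/1/7/0
#4 slt  $6, $6, $1 ; 0/0/13/12/1/7/0
#5 beq  $1, $4, L9 ; 0/0/13/12/1/7/0 ; →fallthru
#6 slt  $4, $6, $4 ; 0/0/13/12/1/7/0
#7 andi  $5, $6, 5 ; 0/0/13/12/1/0/0
#8 addi  $4, $5, 9 ; 0/0/13/12/9/0/0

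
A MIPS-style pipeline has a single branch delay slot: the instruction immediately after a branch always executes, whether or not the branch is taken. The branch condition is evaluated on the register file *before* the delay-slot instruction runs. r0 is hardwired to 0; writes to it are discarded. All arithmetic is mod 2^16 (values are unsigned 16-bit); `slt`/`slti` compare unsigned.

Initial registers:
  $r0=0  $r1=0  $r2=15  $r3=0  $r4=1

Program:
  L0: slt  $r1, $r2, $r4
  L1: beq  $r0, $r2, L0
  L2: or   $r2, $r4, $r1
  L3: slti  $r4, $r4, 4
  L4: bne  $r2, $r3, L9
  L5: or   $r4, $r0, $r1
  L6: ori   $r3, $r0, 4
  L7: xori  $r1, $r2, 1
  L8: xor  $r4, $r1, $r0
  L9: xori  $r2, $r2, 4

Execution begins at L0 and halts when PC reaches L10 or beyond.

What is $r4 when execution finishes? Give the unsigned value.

PC=0  slt  $r1, $r2, $r4     | $r0=0 $r1=0 $r2=15 $r3=0 $r4=1
PC=1  beq  $r0, $r2, L0      | $r0=0 $r1=0 $r2=15 $r3=0 $r4=1  [not taken]
PC=2  or   $r2, $r4, $r1     | $r0=0 $r1=0 $r2=1 $r3=0 $r4=1
PC=3  slti  $r4, $r4, 4      | $r0=0 $r1=0 $r2=1 $r3=0 $r4=1
PC=4  bne  $r2, $r3, L9      | $r0=0 $r1=0 $r2=1 $r3=0 $r4=1  [TAKEN]
PC=5  or   $r4, $r0, $r1     | $r0=0 $r1=0 $r2=1 $r3=0 $r4=0
PC=9  xori  $r2, $r2, 4      | $r0=0 $r1=0 $r2=5 $r3=0 $r4=0

0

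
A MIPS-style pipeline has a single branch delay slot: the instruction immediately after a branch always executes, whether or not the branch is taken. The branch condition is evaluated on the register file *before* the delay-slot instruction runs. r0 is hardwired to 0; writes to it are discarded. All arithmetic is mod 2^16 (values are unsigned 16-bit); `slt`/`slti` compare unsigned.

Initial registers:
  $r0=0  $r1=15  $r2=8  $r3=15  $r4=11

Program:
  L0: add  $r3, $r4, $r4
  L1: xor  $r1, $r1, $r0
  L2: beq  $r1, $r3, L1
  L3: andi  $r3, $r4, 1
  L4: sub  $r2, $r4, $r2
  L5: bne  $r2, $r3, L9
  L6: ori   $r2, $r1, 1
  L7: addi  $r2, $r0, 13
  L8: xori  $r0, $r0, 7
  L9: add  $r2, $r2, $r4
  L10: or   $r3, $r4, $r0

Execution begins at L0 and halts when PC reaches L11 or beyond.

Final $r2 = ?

PC=0  add  $r3, $r4, $r4     | $r0=0 $r1=15 $r2=8 $r3=22 $r4=11
PC=1  xor  $r1, $r1, $r0     | $r0=0 $r1=15 $r2=8 $r3=22 $r4=11
PC=2  beq  $r1, $r3, L1      | $r0=0 $r1=15 $r2=8 $r3=22 $r4=11  [not taken]
PC=3  andi  $r3, $r4, 1      | $r0=0 $r1=15 $r2=8 $r3=1 $r4=11
PC=4  sub  $r2, $r4, $r2     | $r0=0 $r1=15 $r2=3 $r3=1 $r4=11
PC=5  bne  $r2, $r3, L9      | $r0=0 $r1=15 $r2=3 $r3=1 $r4=11  [TAKEN]
PC=6  ori   $r2, $r1, 1      | $r0=0 $r1=15 $r2=15 $r3=1 $r4=11
PC=9  add  $r2, $r2, $r4     | $r0=0 $r1=15 $r2=26 $r3=1 $r4=11
PC=10 or   $r3, $r4, $r0     | $r0=0 $r1=15 $r2=26 $r3=11 $r4=11

26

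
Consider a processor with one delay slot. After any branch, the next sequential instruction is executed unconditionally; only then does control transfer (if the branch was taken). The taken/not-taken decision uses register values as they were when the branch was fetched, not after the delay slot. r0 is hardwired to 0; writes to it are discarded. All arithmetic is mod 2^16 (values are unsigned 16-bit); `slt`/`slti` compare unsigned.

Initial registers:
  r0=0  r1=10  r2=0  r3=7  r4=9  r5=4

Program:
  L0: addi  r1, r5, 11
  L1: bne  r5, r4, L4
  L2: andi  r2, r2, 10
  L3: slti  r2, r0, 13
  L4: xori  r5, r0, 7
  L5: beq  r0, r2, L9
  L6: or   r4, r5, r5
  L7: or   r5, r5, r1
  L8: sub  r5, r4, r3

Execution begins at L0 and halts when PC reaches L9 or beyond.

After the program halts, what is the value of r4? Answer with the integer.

7

[0] addi  r1, r5, 11  →  {r0:0, r1:15, r2:0, r3:7, r4:9, r5:4}
[1] bne  r5, r4, L4  →  {r0:0, r1:15, r2:0, r3:7, r4:9, r5:4}  ⟨branch taken⟩
[2] andi  r2, r2, 10  →  {r0:0, r1:15, r2:0, r3:7, r4:9, r5:4}
[4] xori  r5, r0, 7  →  {r0:0, r1:15, r2:0, r3:7, r4:9, r5:7}
[5] beq  r0, r2, L9  →  {r0:0, r1:15, r2:0, r3:7, r4:9, r5:7}  ⟨branch taken⟩
[6] or   r4, r5, r5  →  {r0:0, r1:15, r2:0, r3:7, r4:7, r5:7}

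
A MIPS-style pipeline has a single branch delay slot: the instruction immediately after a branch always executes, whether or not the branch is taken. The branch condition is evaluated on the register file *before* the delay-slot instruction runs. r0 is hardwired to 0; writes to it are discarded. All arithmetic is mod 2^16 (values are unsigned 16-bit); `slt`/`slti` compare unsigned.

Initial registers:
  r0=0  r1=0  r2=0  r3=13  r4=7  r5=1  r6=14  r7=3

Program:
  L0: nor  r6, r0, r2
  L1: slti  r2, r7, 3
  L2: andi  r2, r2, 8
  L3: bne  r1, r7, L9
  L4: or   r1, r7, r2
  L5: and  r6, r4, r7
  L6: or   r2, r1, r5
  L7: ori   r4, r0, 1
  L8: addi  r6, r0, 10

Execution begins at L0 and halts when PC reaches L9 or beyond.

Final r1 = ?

3

#0 nor  r6, r0, r2 ; 0/0/0/13/7/1/65535/3
#1 slti  r2, r7, 3 ; 0/0/0/13/7/1/65535/3
#2 andi  r2, r2, 8 ; 0/0/0/13/7/1/65535/3
#3 bne  r1, r7, L9 ; 0/0/0/13/7/1/65535/3 ; →target
#4 or   r1, r7, r2 ; 0/3/0/13/7/1/65535/3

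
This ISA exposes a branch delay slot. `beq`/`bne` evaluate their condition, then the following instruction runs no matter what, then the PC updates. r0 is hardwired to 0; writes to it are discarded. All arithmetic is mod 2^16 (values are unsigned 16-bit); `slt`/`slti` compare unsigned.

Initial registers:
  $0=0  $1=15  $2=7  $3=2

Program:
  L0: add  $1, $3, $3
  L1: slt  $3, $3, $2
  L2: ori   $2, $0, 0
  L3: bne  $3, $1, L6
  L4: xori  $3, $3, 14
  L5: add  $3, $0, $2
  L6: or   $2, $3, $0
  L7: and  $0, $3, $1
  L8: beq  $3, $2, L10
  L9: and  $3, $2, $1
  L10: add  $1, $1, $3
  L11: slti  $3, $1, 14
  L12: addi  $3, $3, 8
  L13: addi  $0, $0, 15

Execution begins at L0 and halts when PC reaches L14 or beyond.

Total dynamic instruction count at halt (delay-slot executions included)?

13

[0] add  $1, $3, $3  →  {$0:0, $1:4, $2:7, $3:2}
[1] slt  $3, $3, $2  →  {$0:0, $1:4, $2:7, $3:1}
[2] ori   $2, $0, 0  →  {$0:0, $1:4, $2:0, $3:1}
[3] bne  $3, $1, L6  →  {$0:0, $1:4, $2:0, $3:1}  ⟨branch taken⟩
[4] xori  $3, $3, 14  →  {$0:0, $1:4, $2:0, $3:15}
[6] or   $2, $3, $0  →  {$0:0, $1:4, $2:15, $3:15}
[7] and  $0, $3, $1  →  {$0:0, $1:4, $2:15, $3:15}
[8] beq  $3, $2, L10  →  {$0:0, $1:4, $2:15, $3:15}  ⟨branch taken⟩
[9] and  $3, $2, $1  →  {$0:0, $1:4, $2:15, $3:4}
[10] add  $1, $1, $3  →  {$0:0, $1:8, $2:15, $3:4}
[11] slti  $3, $1, 14  →  {$0:0, $1:8, $2:15, $3:1}
[12] addi  $3, $3, 8  →  {$0:0, $1:8, $2:15, $3:9}
[13] addi  $0, $0, 15  →  {$0:0, $1:8, $2:15, $3:9}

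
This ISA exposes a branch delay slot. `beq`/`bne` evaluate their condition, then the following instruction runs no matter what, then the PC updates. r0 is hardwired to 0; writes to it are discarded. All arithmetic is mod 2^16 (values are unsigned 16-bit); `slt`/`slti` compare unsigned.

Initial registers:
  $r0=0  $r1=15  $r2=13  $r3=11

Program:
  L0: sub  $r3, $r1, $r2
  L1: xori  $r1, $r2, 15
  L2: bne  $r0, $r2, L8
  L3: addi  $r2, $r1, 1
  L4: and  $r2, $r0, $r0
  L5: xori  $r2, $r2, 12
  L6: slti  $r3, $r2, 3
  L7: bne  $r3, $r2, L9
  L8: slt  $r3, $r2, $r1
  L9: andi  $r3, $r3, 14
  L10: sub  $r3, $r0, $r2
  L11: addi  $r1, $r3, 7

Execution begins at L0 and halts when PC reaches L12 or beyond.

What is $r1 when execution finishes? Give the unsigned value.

4

[0] sub  $r3, $r1, $r2  →  {$r0:0, $r1:15, $r2:13, $r3:2}
[1] xori  $r1, $r2, 15  →  {$r0:0, $r1:2, $r2:13, $r3:2}
[2] bne  $r0, $r2, L8  →  {$r0:0, $r1:2, $r2:13, $r3:2}  ⟨branch taken⟩
[3] addi  $r2, $r1, 1  →  {$r0:0, $r1:2, $r2:3, $r3:2}
[8] slt  $r3, $r2, $r1  →  {$r0:0, $r1:2, $r2:3, $r3:0}
[9] andi  $r3, $r3, 14  →  {$r0:0, $r1:2, $r2:3, $r3:0}
[10] sub  $r3, $r0, $r2  →  {$r0:0, $r1:2, $r2:3, $r3:65533}
[11] addi  $r1, $r3, 7  →  {$r0:0, $r1:4, $r2:3, $r3:65533}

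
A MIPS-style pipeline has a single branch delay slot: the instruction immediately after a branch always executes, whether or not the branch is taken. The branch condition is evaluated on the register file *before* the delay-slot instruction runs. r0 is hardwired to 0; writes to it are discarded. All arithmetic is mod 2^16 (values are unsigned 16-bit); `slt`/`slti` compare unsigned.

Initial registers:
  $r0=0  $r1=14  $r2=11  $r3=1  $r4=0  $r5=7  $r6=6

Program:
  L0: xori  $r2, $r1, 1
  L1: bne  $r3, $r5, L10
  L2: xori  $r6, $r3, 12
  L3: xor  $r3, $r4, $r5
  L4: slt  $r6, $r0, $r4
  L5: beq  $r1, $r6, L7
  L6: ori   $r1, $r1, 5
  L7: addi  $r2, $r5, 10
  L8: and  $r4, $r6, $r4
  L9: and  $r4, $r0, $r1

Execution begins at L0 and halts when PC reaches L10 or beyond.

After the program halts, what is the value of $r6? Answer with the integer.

PC=0  xori  $r2, $r1, 1      | $r0=0 $r1=14 $r2=15 $r3=1 $r4=0 $r5=7 $r6=6
PC=1  bne  $r3, $r5, L10     | $r0=0 $r1=14 $r2=15 $r3=1 $r4=0 $r5=7 $r6=6  [TAKEN]
PC=2  xori  $r6, $r3, 12     | $r0=0 $r1=14 $r2=15 $r3=1 $r4=0 $r5=7 $r6=13

13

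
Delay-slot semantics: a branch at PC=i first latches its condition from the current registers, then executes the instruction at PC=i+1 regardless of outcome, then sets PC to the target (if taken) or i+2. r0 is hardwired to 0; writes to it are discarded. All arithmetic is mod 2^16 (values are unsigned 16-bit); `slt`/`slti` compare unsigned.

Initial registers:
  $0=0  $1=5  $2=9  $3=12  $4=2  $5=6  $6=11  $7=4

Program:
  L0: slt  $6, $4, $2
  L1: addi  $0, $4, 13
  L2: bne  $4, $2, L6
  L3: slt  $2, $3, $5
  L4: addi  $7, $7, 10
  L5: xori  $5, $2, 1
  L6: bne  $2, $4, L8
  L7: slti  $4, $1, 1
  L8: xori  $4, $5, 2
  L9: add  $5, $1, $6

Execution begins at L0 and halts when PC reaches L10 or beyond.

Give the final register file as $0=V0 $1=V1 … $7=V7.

[0] slt  $6, $4, $2  →  {$0:0, $1:5, $2:9, $3:12, $4:2, $5:6, $6:1, $7:4}
[1] addi  $0, $4, 13  →  {$0:0, $1:5, $2:9, $3:12, $4:2, $5:6, $6:1, $7:4}
[2] bne  $4, $2, L6  →  {$0:0, $1:5, $2:9, $3:12, $4:2, $5:6, $6:1, $7:4}  ⟨branch taken⟩
[3] slt  $2, $3, $5  →  {$0:0, $1:5, $2:0, $3:12, $4:2, $5:6, $6:1, $7:4}
[6] bne  $2, $4, L8  →  {$0:0, $1:5, $2:0, $3:12, $4:2, $5:6, $6:1, $7:4}  ⟨branch taken⟩
[7] slti  $4, $1, 1  →  {$0:0, $1:5, $2:0, $3:12, $4:0, $5:6, $6:1, $7:4}
[8] xori  $4, $5, 2  →  {$0:0, $1:5, $2:0, $3:12, $4:4, $5:6, $6:1, $7:4}
[9] add  $5, $1, $6  →  {$0:0, $1:5, $2:0, $3:12, $4:4, $5:6, $6:1, $7:4}

$0=0 $1=5 $2=0 $3=12 $4=4 $5=6 $6=1 $7=4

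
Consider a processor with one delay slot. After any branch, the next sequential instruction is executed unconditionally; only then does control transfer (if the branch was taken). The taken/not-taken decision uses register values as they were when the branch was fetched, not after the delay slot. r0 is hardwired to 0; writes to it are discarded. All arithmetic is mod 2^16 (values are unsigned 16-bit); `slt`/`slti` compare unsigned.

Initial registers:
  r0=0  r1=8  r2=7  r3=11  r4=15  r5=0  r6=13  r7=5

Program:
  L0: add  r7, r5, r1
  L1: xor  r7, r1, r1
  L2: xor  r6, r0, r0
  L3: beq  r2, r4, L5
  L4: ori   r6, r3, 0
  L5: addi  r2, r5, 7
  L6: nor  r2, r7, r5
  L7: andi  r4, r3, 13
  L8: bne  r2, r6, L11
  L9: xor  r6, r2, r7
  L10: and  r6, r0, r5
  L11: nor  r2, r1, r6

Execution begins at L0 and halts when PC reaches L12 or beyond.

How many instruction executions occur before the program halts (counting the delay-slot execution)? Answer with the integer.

#0 add  r7, r5, r1 ; 0/8/7/11/15/0/13/8
#1 xor  r7, r1, r1 ; 0/8/7/11/15/0/13/0
#2 xor  r6, r0, r0 ; 0/8/7/11/15/0/0/0
#3 beq  r2, r4, L5 ; 0/8/7/11/15/0/0/0 ; →fallthru
#4 ori   r6, r3, 0 ; 0/8/7/11/15/0/11/0
#5 addi  r2, r5, 7 ; 0/8/7/11/15/0/11/0
#6 nor  r2, r7, r5 ; 0/8/65535/11/15/0/11/0
#7 andi  r4, r3, 13 ; 0/8/65535/11/9/0/11/0
#8 bne  r2, r6, L11 ; 0/8/65535/11/9/0/11/0 ; →target
#9 xor  r6, r2, r7 ; 0/8/65535/11/9/0/65535/0
#11 nor  r2, r1, r6 ; 0/8/0/11/9/0/65535/0

11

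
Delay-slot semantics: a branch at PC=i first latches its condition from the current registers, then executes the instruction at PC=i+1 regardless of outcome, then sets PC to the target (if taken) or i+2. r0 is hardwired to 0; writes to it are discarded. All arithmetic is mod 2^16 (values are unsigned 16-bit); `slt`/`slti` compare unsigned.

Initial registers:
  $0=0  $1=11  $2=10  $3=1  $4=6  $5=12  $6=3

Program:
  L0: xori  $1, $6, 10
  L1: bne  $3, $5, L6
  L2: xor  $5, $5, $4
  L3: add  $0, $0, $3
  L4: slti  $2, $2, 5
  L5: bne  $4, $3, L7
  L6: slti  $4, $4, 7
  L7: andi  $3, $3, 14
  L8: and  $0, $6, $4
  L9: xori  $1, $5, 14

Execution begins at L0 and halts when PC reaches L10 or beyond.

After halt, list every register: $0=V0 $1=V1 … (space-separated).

$0=0 $1=4 $2=10 $3=0 $4=1 $5=10 $6=3

PC=0  xori  $1, $6, 10       | $0=0 $1=9 $2=10 $3=1 $4=6 $5=12 $6=3
PC=1  bne  $3, $5, L6        | $0=0 $1=9 $2=10 $3=1 $4=6 $5=12 $6=3  [TAKEN]
PC=2  xor  $5, $5, $4        | $0=0 $1=9 $2=10 $3=1 $4=6 $5=10 $6=3
PC=6  slti  $4, $4, 7        | $0=0 $1=9 $2=10 $3=1 $4=1 $5=10 $6=3
PC=7  andi  $3, $3, 14       | $0=0 $1=9 $2=10 $3=0 $4=1 $5=10 $6=3
PC=8  and  $0, $6, $4        | $0=0 $1=9 $2=10 $3=0 $4=1 $5=10 $6=3
PC=9  xori  $1, $5, 14       | $0=0 $1=4 $2=10 $3=0 $4=1 $5=10 $6=3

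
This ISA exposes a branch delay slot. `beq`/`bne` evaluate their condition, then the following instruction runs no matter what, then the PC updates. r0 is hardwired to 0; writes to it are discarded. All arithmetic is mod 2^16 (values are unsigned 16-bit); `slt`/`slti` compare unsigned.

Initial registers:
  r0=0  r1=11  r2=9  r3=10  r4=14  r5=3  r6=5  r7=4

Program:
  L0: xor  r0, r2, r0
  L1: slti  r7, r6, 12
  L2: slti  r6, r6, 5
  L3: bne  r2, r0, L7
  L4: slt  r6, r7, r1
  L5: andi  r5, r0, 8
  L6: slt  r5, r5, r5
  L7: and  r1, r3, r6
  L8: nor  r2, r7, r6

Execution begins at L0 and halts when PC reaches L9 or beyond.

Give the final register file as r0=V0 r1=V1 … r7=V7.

#0 xor  r0, r2, r0 ; 0/11/9/10/14/3/5/4
#1 slti  r7, r6, 12 ; 0/11/9/10/14/3/5/1
#2 slti  r6, r6, 5 ; 0/11/9/10/14/3/0/1
#3 bne  r2, r0, L7 ; 0/11/9/10/14/3/0/1 ; →target
#4 slt  r6, r7, r1 ; 0/11/9/10/14/3/1/1
#7 and  r1, r3, r6 ; 0/0/9/10/14/3/1/1
#8 nor  r2, r7, r6 ; 0/0/65534/10/14/3/1/1

r0=0 r1=0 r2=65534 r3=10 r4=14 r5=3 r6=1 r7=1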